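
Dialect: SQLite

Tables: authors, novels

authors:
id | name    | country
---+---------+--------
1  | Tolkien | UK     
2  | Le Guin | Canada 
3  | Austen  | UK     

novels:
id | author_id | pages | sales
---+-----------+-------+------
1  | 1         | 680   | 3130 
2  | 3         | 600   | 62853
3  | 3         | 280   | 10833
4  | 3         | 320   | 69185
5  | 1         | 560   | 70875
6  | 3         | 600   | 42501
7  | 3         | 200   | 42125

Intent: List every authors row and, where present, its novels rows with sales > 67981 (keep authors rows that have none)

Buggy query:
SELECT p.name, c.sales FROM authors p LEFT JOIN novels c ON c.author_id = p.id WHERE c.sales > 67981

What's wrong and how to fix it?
Bug: Filtering c.sales in WHERE discards the NULL rows produced by LEFT JOIN, turning it into an inner join

Fix: Put 'c.sales > 67981' in the JOIN's ON clause instead of WHERE

Corrected query:
SELECT p.name, c.sales FROM authors p LEFT JOIN novels c ON c.author_id = p.id AND c.sales > 67981

Result:
name    | sales
--------+------
Tolkien | 70875
Le Guin | NULL 
Austen  | 69185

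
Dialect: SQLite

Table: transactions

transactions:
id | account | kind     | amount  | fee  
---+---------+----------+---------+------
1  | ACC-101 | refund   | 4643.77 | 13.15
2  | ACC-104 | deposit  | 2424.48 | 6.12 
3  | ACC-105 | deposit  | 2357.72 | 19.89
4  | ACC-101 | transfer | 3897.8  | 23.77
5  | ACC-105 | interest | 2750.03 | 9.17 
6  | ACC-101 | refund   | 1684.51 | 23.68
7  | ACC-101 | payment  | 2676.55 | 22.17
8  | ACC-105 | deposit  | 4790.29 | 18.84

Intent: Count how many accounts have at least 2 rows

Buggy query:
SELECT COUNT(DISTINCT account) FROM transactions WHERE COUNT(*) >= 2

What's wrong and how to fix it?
Bug: COUNT(*) cannot appear in WHERE; the per-group count doesn't exist yet

Fix: Use a subquery that GROUPs and filters with HAVING, then count its rows

Corrected query:
SELECT COUNT(*) FROM (SELECT account FROM transactions GROUP BY account HAVING COUNT(*) >= 2)

Result:
COUNT(*)
--------
2       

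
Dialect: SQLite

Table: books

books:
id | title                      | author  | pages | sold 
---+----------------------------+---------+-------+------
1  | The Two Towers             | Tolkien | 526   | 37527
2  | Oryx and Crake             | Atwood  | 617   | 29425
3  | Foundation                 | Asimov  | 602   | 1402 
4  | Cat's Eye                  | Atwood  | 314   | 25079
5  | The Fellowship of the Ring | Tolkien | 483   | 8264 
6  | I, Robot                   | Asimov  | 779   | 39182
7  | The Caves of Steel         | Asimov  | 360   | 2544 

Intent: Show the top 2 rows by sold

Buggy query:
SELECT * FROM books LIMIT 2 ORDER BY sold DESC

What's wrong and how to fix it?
Bug: ORDER BY cannot follow LIMIT; LIMIT is the final clause

Fix: Swap the clauses: ORDER BY first, then LIMIT

Corrected query:
SELECT * FROM books ORDER BY sold DESC LIMIT 2

Result:
id | title          | author  | pages | sold 
---+----------------+---------+-------+------
6  | I, Robot       | Asimov  | 779   | 39182
1  | The Two Towers | Tolkien | 526   | 37527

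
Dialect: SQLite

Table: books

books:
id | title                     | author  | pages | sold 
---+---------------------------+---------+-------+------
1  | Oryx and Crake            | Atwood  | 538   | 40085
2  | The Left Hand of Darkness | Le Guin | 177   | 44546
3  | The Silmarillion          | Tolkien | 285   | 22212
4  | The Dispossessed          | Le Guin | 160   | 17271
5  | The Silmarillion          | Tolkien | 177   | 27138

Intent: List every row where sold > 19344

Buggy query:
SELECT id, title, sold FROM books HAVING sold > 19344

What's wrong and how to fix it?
Bug: HAVING filters the output of aggregation, but this query has no GROUP BY and no aggregate functions, so SQLite rejects it (HAVING clause on a non-aggregate query); the condition here is per row

Fix: Use WHERE for row-level filtering

Corrected query:
SELECT id, title, sold FROM books WHERE sold > 19344

Result:
id | title                     | sold 
---+---------------------------+------
1  | Oryx and Crake            | 40085
2  | The Left Hand of Darkness | 44546
3  | The Silmarillion          | 22212
5  | The Silmarillion          | 27138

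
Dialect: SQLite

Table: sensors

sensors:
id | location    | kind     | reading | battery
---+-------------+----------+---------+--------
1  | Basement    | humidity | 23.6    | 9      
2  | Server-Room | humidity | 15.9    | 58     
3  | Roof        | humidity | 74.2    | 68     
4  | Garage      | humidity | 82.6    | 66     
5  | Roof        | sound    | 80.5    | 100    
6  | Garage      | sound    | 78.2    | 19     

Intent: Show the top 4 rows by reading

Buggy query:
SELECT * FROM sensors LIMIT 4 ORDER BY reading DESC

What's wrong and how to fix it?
Bug: LIMIT must come after ORDER BY

Fix: Sort with ORDER BY, then apply LIMIT

Corrected query:
SELECT * FROM sensors ORDER BY reading DESC LIMIT 4

Result:
id | location | kind     | reading | battery
---+----------+----------+---------+--------
4  | Garage   | humidity | 82.6    | 66     
5  | Roof     | sound    | 80.5    | 100    
6  | Garage   | sound    | 78.2    | 19     
3  | Roof     | humidity | 74.2    | 68     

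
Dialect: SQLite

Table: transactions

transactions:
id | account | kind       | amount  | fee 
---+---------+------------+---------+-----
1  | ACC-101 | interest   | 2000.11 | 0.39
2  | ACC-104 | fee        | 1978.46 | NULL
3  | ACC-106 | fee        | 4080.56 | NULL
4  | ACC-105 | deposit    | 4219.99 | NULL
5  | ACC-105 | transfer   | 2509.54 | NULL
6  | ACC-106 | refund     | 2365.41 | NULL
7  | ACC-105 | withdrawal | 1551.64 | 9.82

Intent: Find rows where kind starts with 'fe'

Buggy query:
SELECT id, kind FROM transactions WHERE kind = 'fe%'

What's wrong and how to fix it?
Bug: Wildcards only work with LIKE; '=' treats '%' as a literal character

Fix: Use LIKE for wildcard pattern matching

Corrected query:
SELECT id, kind FROM transactions WHERE kind LIKE 'fe%'

Result:
id | kind
---+-----
2  | fee 
3  | fee 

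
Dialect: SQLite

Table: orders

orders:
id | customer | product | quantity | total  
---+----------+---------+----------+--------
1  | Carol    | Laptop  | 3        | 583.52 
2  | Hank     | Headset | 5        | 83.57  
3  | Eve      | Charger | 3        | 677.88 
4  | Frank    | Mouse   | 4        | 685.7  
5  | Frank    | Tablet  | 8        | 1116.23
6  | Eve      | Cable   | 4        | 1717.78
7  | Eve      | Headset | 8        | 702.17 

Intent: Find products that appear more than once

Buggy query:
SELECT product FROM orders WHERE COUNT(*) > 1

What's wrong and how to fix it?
Bug: WHERE can't reference COUNT(*); aggregates are computed after WHERE

Fix: Group first, then use HAVING for the count condition

Corrected query:
SELECT product FROM orders GROUP BY product HAVING COUNT(*) > 1

Result:
product
-------
Headset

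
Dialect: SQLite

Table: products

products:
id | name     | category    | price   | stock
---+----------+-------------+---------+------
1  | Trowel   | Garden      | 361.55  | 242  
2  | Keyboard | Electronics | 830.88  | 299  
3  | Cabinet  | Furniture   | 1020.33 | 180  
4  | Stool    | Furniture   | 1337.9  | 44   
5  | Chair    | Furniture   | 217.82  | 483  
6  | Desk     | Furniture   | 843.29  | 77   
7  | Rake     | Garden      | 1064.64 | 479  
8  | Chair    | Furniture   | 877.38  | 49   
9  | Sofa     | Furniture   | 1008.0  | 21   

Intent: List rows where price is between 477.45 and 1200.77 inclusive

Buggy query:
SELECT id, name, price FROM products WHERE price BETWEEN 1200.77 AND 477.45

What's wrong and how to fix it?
Bug: The bounds are reversed; BETWEEN a AND b requires a <= b to match anything

Fix: Swap the bounds so the smaller value comes first

Corrected query:
SELECT id, name, price FROM products WHERE price BETWEEN 477.45 AND 1200.77

Result:
id | name     | price  
---+----------+--------
2  | Keyboard | 830.88 
3  | Cabinet  | 1020.33
6  | Desk     | 843.29 
7  | Rake     | 1064.64
8  | Chair    | 877.38 
9  | Sofa     | 1008   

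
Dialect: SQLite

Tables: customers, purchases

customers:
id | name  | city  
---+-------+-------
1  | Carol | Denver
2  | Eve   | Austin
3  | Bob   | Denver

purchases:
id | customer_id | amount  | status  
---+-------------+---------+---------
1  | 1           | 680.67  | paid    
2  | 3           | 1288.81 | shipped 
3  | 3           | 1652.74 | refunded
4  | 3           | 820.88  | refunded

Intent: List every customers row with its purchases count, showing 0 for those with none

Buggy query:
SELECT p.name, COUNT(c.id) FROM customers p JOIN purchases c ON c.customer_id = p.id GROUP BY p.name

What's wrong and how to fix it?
Bug: An inner join excludes parents with zero children

Fix: Use LEFT JOIN so parents without children still appear (COUNT(c.id) gives 0)

Corrected query:
SELECT p.name, COUNT(c.id) FROM customers p LEFT JOIN purchases c ON c.customer_id = p.id GROUP BY p.name

Result:
name  | COUNT(c.id)
------+------------
Bob   | 3          
Carol | 1          
Eve   | 0          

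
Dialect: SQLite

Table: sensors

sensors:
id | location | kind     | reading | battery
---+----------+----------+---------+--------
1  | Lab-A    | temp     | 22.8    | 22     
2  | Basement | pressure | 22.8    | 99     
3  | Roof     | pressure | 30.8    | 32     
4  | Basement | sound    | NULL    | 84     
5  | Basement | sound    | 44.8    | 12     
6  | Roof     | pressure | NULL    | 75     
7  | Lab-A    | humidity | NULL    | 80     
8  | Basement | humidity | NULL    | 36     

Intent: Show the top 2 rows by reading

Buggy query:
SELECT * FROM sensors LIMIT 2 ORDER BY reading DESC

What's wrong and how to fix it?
Bug: LIMIT must come after ORDER BY

Fix: Sort with ORDER BY, then apply LIMIT

Corrected query:
SELECT * FROM sensors ORDER BY reading DESC LIMIT 2

Result:
id | location | kind     | reading | battery
---+----------+----------+---------+--------
5  | Basement | sound    | 44.8    | 12     
3  | Roof     | pressure | 30.8    | 32     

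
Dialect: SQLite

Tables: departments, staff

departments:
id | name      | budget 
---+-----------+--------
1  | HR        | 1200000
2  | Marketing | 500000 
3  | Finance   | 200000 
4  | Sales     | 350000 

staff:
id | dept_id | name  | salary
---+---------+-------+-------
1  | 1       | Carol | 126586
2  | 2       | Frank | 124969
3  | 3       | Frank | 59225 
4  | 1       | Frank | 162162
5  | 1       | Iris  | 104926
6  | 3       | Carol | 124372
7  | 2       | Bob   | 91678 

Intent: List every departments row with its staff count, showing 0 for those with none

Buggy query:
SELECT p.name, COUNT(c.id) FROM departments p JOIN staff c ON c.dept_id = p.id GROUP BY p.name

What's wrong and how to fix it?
Bug: An inner join excludes parents with zero children

Fix: Use LEFT JOIN so parents without children still appear (COUNT(c.id) gives 0)

Corrected query:
SELECT p.name, COUNT(c.id) FROM departments p LEFT JOIN staff c ON c.dept_id = p.id GROUP BY p.name

Result:
name      | COUNT(c.id)
----------+------------
Finance   | 2          
HR        | 3          
Marketing | 2          
Sales     | 0          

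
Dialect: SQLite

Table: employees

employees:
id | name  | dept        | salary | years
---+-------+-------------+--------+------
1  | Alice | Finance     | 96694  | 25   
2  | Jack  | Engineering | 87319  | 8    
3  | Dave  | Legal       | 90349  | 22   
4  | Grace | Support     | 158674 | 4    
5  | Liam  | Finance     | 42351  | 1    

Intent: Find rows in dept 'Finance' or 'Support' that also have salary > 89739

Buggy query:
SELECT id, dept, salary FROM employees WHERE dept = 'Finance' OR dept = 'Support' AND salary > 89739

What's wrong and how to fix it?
Bug: AND binds tighter than OR, so this parses as dept = 'Finance' OR (dept = 'Support' AND salary > 89739)

Fix: Group the OR with parentheses (or use IN), then AND the threshold

Corrected query:
SELECT id, dept, salary FROM employees WHERE (dept = 'Finance' OR dept = 'Support') AND salary > 89739

Result:
id | dept    | salary
---+---------+-------
1  | Finance | 96694 
4  | Support | 158674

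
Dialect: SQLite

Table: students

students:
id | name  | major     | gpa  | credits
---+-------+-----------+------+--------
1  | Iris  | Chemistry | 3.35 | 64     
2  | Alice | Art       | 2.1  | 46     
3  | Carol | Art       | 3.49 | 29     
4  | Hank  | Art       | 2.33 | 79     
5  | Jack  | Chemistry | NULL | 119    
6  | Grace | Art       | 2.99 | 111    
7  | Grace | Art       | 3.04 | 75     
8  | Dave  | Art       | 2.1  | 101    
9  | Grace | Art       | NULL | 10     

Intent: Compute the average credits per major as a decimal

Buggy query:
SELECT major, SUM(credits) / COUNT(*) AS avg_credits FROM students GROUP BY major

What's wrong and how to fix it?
Bug: SUM(credits) and COUNT(*) are both integers; the division truncates the fractional part

Fix: Cast one side to REAL so the division keeps the fractional part

Corrected query:
SELECT major, SUM(credits) * 1.0 / COUNT(*) AS avg_credits FROM students GROUP BY major

Result:
major     | avg_credits
----------+------------
Art       | 64.428571  
Chemistry | 91.5       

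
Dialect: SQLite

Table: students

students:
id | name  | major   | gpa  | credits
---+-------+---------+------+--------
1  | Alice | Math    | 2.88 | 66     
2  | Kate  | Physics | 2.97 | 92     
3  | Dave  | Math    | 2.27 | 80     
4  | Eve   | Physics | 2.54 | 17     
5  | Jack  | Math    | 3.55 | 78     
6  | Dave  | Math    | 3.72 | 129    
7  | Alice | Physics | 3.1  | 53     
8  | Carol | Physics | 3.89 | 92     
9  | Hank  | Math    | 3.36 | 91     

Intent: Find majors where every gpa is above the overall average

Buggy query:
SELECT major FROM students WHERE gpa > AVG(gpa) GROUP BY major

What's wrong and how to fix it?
Bug: WHERE evaluates per row before aggregation, so AVG() is unavailable

Fix: Use a subquery for AVG and a HAVING MIN(...) filter so the condition holds for every row in the group

Corrected query:
SELECT major FROM students GROUP BY major HAVING MIN(gpa) > (SELECT AVG(gpa) FROM students)

Result:
(no rows)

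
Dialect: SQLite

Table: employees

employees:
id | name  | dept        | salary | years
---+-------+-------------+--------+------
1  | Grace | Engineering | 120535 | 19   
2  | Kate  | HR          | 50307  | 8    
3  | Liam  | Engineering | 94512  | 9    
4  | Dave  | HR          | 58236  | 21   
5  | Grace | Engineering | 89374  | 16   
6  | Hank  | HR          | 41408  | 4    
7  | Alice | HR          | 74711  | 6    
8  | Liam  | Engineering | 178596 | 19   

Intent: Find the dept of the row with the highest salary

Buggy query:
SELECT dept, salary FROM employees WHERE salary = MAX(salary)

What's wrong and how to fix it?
Bug: WHERE is evaluated per row; an aggregate over the whole table isn't defined there

Fix: Wrap MAX in a scalar subquery so WHERE compares against a single value

Corrected query:
SELECT dept, salary FROM employees WHERE salary = (SELECT MAX(salary) FROM employees)

Result:
dept        | salary
------------+-------
Engineering | 178596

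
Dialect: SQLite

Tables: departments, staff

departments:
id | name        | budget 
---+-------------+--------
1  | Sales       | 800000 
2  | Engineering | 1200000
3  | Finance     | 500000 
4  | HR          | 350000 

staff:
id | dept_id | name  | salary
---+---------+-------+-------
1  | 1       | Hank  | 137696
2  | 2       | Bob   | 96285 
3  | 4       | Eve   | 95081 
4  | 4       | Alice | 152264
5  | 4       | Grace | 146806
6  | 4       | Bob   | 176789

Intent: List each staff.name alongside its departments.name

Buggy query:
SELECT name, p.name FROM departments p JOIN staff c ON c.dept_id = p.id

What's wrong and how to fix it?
Bug: Both tables have a 'name' column; the unqualified reference is ambiguous

Fix: Prefix ambiguous columns with the table alias

Corrected query:
SELECT c.name, p.name FROM departments p JOIN staff c ON c.dept_id = p.id

Result:
name  | name       
------+------------
Hank  | Sales      
Bob   | Engineering
Eve   | HR         
Alice | HR         
Grace | HR         
Bob   | HR         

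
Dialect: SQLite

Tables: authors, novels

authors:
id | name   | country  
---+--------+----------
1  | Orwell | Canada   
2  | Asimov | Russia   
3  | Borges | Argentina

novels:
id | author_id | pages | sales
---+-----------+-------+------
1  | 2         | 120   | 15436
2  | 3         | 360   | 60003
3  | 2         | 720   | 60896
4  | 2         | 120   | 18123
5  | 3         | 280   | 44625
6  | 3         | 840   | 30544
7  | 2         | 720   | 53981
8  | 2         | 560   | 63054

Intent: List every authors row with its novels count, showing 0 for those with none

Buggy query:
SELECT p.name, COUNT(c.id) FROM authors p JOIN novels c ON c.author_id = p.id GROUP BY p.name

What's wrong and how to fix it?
Bug: INNER JOIN drops authors rows that have no matching novels rows

Fix: Use LEFT JOIN so parents without children still appear (COUNT(c.id) gives 0)

Corrected query:
SELECT p.name, COUNT(c.id) FROM authors p LEFT JOIN novels c ON c.author_id = p.id GROUP BY p.name

Result:
name   | COUNT(c.id)
-------+------------
Asimov | 5          
Borges | 3          
Orwell | 0          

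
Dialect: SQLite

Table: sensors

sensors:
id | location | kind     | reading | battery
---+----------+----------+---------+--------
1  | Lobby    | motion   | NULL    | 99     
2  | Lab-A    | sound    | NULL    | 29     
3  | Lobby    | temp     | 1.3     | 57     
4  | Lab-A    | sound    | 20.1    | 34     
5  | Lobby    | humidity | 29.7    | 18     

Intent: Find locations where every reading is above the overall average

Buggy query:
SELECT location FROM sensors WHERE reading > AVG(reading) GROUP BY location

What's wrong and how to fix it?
Bug: WHERE evaluates per row before aggregation, so AVG() is unavailable

Fix: Use a subquery for AVG and a HAVING MIN(...) filter so the condition holds for every row in the group

Corrected query:
SELECT location FROM sensors GROUP BY location HAVING MIN(reading) > (SELECT AVG(reading) FROM sensors)

Result:
location
--------
Lab-A   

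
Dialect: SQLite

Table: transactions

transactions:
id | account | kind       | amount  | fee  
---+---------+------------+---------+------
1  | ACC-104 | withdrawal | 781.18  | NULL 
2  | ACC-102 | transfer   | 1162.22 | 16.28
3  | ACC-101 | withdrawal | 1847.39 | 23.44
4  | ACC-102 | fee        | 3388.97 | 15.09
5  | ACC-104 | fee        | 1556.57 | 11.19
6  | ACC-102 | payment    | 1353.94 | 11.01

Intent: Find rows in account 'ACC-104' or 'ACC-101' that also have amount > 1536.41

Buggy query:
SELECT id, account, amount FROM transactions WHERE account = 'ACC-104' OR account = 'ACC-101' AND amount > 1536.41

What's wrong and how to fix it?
Bug: AND binds tighter than OR, so this parses as account = 'ACC-104' OR (account = 'ACC-101' AND amount > 1536.41)

Fix: Add parentheses around the OR so the AND applies to both alternatives

Corrected query:
SELECT id, account, amount FROM transactions WHERE (account = 'ACC-104' OR account = 'ACC-101') AND amount > 1536.41

Result:
id | account | amount 
---+---------+--------
3  | ACC-101 | 1847.39
5  | ACC-104 | 1556.57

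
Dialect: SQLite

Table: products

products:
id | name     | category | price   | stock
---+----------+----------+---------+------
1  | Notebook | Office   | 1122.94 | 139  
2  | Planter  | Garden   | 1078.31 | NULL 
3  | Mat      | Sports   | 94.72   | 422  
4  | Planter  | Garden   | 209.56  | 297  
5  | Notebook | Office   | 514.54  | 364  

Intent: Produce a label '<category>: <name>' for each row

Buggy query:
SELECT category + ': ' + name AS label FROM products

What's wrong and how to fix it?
Bug: '+' is numeric addition; on text columns SQLite converts them to 0 instead of concatenating

Fix: Use the || operator for string concatenation

Corrected query:
SELECT category || ': ' || name AS label FROM products

Result:
label           
----------------
Office: Notebook
Garden: Planter 
Sports: Mat     
Garden: Planter 
Office: Notebook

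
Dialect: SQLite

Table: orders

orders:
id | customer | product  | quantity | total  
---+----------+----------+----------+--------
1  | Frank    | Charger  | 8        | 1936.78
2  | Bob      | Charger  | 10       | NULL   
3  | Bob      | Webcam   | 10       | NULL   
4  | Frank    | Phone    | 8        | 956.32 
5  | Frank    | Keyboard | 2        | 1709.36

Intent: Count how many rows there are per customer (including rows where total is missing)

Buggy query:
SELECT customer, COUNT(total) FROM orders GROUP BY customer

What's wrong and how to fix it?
Bug: COUNT(total) skips NULLs, so groups with missing total are undercounted

Fix: Use COUNT(*) to count all rows regardless of NULL

Corrected query:
SELECT customer, COUNT(*) FROM orders GROUP BY customer

Result:
customer | COUNT(*)
---------+---------
Bob      | 2       
Frank    | 3       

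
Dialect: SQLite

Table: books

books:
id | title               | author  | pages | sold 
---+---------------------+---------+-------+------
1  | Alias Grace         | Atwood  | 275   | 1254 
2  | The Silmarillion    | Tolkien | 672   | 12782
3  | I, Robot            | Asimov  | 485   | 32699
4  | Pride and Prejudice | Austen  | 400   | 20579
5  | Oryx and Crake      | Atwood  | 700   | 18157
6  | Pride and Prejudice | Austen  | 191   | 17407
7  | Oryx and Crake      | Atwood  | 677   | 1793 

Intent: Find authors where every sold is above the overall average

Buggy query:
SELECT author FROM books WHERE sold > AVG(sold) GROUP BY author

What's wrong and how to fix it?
Bug: WHERE evaluates per row before aggregation, so AVG() is unavailable

Fix: Compute the overall average in a scalar subquery and compare each group's MIN against it in HAVING

Corrected query:
SELECT author FROM books GROUP BY author HAVING MIN(sold) > (SELECT AVG(sold) FROM books)

Result:
author
------
Asimov
Austen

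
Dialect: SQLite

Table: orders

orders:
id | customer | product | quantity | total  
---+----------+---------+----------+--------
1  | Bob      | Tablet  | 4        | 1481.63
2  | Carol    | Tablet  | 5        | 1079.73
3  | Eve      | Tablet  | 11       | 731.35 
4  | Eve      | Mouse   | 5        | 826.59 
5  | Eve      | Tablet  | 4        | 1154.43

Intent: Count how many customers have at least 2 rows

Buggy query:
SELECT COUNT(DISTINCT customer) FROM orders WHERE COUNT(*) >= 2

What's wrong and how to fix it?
Bug: COUNT(*) cannot appear in WHERE; the per-group count doesn't exist yet

Fix: Use a subquery that GROUPs and filters with HAVING, then count its rows

Corrected query:
SELECT COUNT(*) FROM (SELECT customer FROM orders GROUP BY customer HAVING COUNT(*) >= 2)

Result:
COUNT(*)
--------
1       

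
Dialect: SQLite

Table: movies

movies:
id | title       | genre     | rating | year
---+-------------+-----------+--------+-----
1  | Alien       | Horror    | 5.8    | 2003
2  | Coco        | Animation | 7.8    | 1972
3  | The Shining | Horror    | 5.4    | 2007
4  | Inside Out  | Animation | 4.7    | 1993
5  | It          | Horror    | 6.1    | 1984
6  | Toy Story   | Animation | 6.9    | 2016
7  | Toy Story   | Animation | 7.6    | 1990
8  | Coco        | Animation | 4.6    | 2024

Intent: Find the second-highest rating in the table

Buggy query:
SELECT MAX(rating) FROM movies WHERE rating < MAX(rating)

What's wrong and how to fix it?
Bug: The inner MAX is an aggregate inside WHERE, which is not allowed

Fix: Put the inner MAX in a scalar subquery

Corrected query:
SELECT MAX(rating) FROM movies WHERE rating < (SELECT MAX(rating) FROM movies)

Result:
MAX(rating)
-----------
7.6        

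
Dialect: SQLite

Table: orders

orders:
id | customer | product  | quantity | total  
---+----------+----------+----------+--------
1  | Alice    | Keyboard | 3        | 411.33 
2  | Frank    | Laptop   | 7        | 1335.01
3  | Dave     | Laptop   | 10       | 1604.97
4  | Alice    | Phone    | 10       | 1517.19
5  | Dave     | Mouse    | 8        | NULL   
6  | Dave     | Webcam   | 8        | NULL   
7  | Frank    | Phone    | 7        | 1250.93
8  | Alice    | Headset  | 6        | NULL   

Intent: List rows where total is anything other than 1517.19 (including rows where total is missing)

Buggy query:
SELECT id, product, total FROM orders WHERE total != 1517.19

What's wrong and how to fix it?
Bug: 'total != 1517.19' is unknown when total is NULL, so NULL rows are silently excluded

Fix: Add an explicit OR total IS NULL to include the missing-value rows

Corrected query:
SELECT id, product, total FROM orders WHERE total != 1517.19 OR total IS NULL

Result:
id | product  | total  
---+----------+--------
1  | Keyboard | 411.33 
2  | Laptop   | 1335.01
3  | Laptop   | 1604.97
5  | Mouse    | NULL   
6  | Webcam   | NULL   
7  | Phone    | 1250.93
8  | Headset  | NULL   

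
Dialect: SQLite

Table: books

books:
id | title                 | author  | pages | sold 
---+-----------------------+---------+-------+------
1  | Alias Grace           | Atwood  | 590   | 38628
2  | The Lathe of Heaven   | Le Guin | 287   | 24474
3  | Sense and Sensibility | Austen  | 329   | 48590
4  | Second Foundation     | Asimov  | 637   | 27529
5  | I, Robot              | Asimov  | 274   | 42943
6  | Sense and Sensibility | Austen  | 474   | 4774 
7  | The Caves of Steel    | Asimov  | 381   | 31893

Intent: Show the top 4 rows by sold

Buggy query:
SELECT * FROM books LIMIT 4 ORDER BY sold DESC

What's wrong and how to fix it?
Bug: LIMIT must come after ORDER BY

Fix: Swap the clauses: ORDER BY first, then LIMIT

Corrected query:
SELECT * FROM books ORDER BY sold DESC LIMIT 4

Result:
id | title                 | author | pages | sold 
---+-----------------------+--------+-------+------
3  | Sense and Sensibility | Austen | 329   | 48590
5  | I, Robot              | Asimov | 274   | 42943
1  | Alias Grace           | Atwood | 590   | 38628
7  | The Caves of Steel    | Asimov | 381   | 31893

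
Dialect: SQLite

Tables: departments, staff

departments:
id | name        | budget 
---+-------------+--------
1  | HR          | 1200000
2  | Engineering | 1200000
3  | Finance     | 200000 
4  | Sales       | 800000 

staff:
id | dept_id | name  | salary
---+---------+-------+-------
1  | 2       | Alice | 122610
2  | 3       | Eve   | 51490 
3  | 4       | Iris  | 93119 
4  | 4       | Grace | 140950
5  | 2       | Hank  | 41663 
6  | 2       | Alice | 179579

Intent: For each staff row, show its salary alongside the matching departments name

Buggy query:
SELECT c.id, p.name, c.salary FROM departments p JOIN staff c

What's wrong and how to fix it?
Bug: JOIN with no ON clause produces a cartesian product; every staff row pairs with every departments row

Fix: Add ON c.dept_id = p.id to the JOIN

Corrected query:
SELECT c.id, p.name, c.salary FROM departments p JOIN staff c ON c.dept_id = p.id

Result:
id | name        | salary
---+-------------+-------
1  | Engineering | 122610
2  | Finance     | 51490 
3  | Sales       | 93119 
4  | Sales       | 140950
5  | Engineering | 41663 
6  | Engineering | 179579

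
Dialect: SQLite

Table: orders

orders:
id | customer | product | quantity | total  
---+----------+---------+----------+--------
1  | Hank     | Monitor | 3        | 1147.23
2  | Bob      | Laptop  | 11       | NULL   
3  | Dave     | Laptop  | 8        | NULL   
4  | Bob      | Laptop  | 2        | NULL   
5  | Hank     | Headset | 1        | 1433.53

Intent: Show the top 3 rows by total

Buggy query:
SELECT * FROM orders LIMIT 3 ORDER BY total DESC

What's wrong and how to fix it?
Bug: ORDER BY cannot follow LIMIT; LIMIT is the final clause

Fix: Sort with ORDER BY, then apply LIMIT

Corrected query:
SELECT * FROM orders ORDER BY total DESC LIMIT 3

Result:
id | customer | product | quantity | total  
---+----------+---------+----------+--------
5  | Hank     | Headset | 1        | 1433.53
1  | Hank     | Monitor | 3        | 1147.23
2  | Bob      | Laptop  | 11       | NULL   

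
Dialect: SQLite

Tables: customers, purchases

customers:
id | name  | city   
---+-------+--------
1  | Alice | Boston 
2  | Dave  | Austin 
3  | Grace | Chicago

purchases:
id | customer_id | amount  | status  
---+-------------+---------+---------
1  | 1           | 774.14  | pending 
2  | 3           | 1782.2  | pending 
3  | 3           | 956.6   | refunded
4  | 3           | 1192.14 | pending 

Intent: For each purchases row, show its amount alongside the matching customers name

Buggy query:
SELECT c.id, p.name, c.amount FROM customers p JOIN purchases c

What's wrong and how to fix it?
Bug: Missing join condition: each purchases row is matched to all customers rows instead of just its own

Fix: Specify the join condition linking the foreign key to the parent id

Corrected query:
SELECT c.id, p.name, c.amount FROM customers p JOIN purchases c ON c.customer_id = p.id

Result:
id | name  | amount 
---+-------+--------
1  | Alice | 774.14 
2  | Grace | 1782.2 
3  | Grace | 956.6  
4  | Grace | 1192.14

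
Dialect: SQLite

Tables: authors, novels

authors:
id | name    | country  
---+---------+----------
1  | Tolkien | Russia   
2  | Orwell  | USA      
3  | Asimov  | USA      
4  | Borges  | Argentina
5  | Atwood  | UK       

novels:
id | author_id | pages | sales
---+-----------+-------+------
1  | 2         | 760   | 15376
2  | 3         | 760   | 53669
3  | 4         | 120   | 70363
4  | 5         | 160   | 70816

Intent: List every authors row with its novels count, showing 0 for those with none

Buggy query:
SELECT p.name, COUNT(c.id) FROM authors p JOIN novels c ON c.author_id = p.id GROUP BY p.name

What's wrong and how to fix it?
Bug: An inner join excludes parents with zero children

Fix: Use LEFT JOIN so parents without children still appear (COUNT(c.id) gives 0)

Corrected query:
SELECT p.name, COUNT(c.id) FROM authors p LEFT JOIN novels c ON c.author_id = p.id GROUP BY p.name

Result:
name    | COUNT(c.id)
--------+------------
Asimov  | 1          
Atwood  | 1          
Borges  | 1          
Orwell  | 1          
Tolkien | 0          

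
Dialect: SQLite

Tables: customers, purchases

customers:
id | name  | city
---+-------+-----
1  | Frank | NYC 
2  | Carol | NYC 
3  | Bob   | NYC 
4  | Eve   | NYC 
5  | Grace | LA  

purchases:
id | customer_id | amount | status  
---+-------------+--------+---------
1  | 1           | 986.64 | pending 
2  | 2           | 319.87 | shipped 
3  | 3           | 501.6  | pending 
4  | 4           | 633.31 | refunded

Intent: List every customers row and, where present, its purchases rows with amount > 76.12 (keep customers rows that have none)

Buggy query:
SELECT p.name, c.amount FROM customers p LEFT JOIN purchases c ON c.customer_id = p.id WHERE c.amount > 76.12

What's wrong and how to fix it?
Bug: A WHERE condition on the right-hand table after LEFT JOIN drops unmatched parents

Fix: Move the right-table condition into the ON clause so unmatched parents are kept

Corrected query:
SELECT p.name, c.amount FROM customers p LEFT JOIN purchases c ON c.customer_id = p.id AND c.amount > 76.12

Result:
name  | amount
------+-------
Frank | 986.64
Carol | 319.87
Bob   | 501.6 
Eve   | 633.31
Grace | NULL  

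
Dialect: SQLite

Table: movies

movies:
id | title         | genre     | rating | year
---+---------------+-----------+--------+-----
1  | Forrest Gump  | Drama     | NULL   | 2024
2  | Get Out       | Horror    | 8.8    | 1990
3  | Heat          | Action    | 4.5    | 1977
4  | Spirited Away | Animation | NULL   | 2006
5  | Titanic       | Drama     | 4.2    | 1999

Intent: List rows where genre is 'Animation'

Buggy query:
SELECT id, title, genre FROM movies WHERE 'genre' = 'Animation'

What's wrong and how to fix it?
Bug: Single quotes denote string literals in SQL; the column name is being compared as a constant string

Fix: Remove the quotes around the column name (or use double quotes for an identifier)

Corrected query:
SELECT id, title, genre FROM movies WHERE genre = 'Animation'

Result:
id | title         | genre    
---+---------------+----------
4  | Spirited Away | Animation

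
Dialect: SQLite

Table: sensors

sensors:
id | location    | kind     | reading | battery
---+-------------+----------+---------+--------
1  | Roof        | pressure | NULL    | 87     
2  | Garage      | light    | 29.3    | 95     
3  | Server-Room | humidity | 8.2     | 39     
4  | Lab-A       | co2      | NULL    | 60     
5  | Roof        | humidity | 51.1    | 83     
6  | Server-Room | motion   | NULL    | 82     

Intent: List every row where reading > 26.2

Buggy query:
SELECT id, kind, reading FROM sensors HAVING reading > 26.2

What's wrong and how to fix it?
Bug: HAVING filters the output of aggregation, but this query has no GROUP BY and no aggregate functions, so SQLite rejects it (HAVING clause on a non-aggregate query); the condition here is per row

Fix: Replace HAVING with WHERE since the condition applies to individual rows

Corrected query:
SELECT id, kind, reading FROM sensors WHERE reading > 26.2

Result:
id | kind     | reading
---+----------+--------
2  | light    | 29.3   
5  | humidity | 51.1   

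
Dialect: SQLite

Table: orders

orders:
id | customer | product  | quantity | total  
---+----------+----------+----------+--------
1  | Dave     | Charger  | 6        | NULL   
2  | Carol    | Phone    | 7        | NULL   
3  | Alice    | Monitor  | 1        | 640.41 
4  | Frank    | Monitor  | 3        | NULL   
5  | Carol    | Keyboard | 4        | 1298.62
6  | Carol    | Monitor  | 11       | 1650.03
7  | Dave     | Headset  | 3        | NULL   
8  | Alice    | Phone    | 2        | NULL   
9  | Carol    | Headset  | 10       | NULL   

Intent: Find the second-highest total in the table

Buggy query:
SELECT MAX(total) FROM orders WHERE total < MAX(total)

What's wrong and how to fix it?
Bug: MAX(total) on the right of the comparison is an aggregate-in-WHERE error

Fix: Put the inner MAX in a scalar subquery

Corrected query:
SELECT MAX(total) FROM orders WHERE total < (SELECT MAX(total) FROM orders)

Result:
MAX(total)
----------
1298.62   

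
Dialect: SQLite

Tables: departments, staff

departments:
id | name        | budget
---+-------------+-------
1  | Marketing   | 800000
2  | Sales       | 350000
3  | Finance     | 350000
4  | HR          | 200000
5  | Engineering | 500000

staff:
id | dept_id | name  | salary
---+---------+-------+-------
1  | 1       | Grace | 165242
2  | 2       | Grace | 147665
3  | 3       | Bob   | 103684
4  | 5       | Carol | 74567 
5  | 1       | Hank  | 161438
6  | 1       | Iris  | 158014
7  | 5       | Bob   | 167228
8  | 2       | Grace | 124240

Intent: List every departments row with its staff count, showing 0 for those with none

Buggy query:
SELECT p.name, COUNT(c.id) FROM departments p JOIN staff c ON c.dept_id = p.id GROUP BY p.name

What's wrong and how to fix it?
Bug: An inner join excludes parents with zero children

Fix: Switch to LEFT JOIN to retain unmatched parent rows

Corrected query:
SELECT p.name, COUNT(c.id) FROM departments p LEFT JOIN staff c ON c.dept_id = p.id GROUP BY p.name

Result:
name        | COUNT(c.id)
------------+------------
Engineering | 2          
Finance     | 1          
HR          | 0          
Marketing   | 3          
Sales       | 2          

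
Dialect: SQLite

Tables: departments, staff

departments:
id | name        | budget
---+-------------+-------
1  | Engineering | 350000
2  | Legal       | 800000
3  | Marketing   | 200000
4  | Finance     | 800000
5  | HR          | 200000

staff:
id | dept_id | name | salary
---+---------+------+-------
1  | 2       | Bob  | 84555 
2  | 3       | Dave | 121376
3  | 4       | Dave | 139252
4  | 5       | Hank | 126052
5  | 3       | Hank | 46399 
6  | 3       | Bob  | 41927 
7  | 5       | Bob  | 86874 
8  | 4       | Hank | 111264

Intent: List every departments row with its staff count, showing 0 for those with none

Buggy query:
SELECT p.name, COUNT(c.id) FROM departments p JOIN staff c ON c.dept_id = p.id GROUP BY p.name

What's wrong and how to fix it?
Bug: An inner join excludes parents with zero children

Fix: Switch to LEFT JOIN to retain unmatched parent rows

Corrected query:
SELECT p.name, COUNT(c.id) FROM departments p LEFT JOIN staff c ON c.dept_id = p.id GROUP BY p.name

Result:
name        | COUNT(c.id)
------------+------------
Engineering | 0          
Finance     | 2          
HR          | 2          
Legal       | 1          
Marketing   | 3          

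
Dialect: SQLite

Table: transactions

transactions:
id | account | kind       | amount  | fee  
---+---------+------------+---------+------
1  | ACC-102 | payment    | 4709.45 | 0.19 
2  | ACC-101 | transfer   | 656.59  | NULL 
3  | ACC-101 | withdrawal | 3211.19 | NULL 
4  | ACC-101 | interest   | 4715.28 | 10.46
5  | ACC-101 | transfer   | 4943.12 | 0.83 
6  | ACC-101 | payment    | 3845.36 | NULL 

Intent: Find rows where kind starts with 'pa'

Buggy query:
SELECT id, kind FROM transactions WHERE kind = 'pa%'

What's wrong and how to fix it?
Bug: '=' compares the literal string including the % character; pattern matching needs LIKE

Fix: Replace '=' with LIKE so 'pa%' is treated as a pattern

Corrected query:
SELECT id, kind FROM transactions WHERE kind LIKE 'pa%'

Result:
id | kind   
---+--------
1  | payment
6  | payment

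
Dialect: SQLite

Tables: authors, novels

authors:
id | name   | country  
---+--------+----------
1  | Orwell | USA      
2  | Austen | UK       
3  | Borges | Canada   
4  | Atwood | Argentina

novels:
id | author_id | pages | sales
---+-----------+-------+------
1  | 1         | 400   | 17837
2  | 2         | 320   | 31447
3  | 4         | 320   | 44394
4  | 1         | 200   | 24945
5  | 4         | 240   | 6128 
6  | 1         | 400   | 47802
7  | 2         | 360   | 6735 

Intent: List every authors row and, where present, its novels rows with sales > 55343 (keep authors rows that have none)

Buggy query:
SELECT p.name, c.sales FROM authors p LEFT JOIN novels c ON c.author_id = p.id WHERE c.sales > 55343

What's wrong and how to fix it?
Bug: Filtering c.sales in WHERE discards the NULL rows produced by LEFT JOIN, turning it into an inner join

Fix: Put 'c.sales > 55343' in the JOIN's ON clause instead of WHERE

Corrected query:
SELECT p.name, c.sales FROM authors p LEFT JOIN novels c ON c.author_id = p.id AND c.sales > 55343

Result:
name   | sales
-------+------
Orwell | NULL 
Austen | NULL 
Borges | NULL 
Atwood | NULL 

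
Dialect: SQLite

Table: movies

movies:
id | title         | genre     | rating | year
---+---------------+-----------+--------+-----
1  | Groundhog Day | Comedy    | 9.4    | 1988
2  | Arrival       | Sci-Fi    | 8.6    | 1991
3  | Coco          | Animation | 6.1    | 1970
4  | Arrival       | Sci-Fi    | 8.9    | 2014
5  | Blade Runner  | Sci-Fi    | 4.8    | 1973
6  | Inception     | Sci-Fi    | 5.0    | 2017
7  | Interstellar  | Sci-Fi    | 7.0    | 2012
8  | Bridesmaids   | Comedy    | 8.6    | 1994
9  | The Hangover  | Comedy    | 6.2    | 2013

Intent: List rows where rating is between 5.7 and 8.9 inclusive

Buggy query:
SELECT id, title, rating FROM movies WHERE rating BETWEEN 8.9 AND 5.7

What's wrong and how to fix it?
Bug: BETWEEN expects the lower bound first; with 8.9 AND 5.7 the range is empty

Fix: Write BETWEEN 5.7 AND 8.9

Corrected query:
SELECT id, title, rating FROM movies WHERE rating BETWEEN 5.7 AND 8.9

Result:
id | title        | rating
---+--------------+-------
2  | Arrival      | 8.6   
3  | Coco         | 6.1   
4  | Arrival      | 8.9   
7  | Interstellar | 7     
8  | Bridesmaids  | 8.6   
9  | The Hangover | 6.2   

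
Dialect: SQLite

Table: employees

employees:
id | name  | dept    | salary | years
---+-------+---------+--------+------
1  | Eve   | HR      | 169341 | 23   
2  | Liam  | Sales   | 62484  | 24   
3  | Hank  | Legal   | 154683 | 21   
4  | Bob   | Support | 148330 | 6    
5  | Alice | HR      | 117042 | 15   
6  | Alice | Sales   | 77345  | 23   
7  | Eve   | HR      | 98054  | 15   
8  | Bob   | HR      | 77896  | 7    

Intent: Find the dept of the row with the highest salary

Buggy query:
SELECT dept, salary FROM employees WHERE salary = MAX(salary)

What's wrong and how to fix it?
Bug: MAX(salary) is an aggregate and cannot be used directly in WHERE

Fix: Wrap MAX in a scalar subquery so WHERE compares against a single value

Corrected query:
SELECT dept, salary FROM employees WHERE salary = (SELECT MAX(salary) FROM employees)

Result:
dept | salary
-----+-------
HR   | 169341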